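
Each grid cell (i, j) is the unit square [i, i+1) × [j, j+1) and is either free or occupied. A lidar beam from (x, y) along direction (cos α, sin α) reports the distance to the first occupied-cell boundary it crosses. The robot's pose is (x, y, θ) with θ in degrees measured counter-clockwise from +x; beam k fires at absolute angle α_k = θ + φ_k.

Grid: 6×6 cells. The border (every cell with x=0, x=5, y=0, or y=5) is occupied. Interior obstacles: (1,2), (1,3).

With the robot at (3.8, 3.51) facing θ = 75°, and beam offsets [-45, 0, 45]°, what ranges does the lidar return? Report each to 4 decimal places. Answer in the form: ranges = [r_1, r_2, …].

beam 1: φ=-45°, α=30°
  direction (0.8660, 0.5000); cell (3,3); t to first gridline: x 0.2309, y 0.9800 (then +1.1547 / +2.0000)
    (4,3) via x @ 0.2309
    (4,4) via y @ 0.9800
    (5,4) via x @ 1.3856  # hit
  → r_1 = 1.3856
beam 2: φ=0°, α=75°
  direction (0.2588, 0.9659); cell (3,3); t to first gridline: x 0.7727, y 0.5073 (then +3.8637 / +1.0353)
    (3,4) via y @ 0.5073
    (4,4) via x @ 0.7727
    (4,5) via y @ 1.5426  # hit
  → r_2 = 1.5426
beam 3: φ=45°, α=120°
  direction (-0.5000, 0.8660); cell (3,3); t to first gridline: x 1.6000, y 0.5658 (then +2.0000 / +1.1547)
    (3,4) via y @ 0.5658
    (2,4) via x @ 1.6000
    (2,5) via y @ 1.7205  # hit
  → r_3 = 1.7205

ranges = [1.3856, 1.5426, 1.7205]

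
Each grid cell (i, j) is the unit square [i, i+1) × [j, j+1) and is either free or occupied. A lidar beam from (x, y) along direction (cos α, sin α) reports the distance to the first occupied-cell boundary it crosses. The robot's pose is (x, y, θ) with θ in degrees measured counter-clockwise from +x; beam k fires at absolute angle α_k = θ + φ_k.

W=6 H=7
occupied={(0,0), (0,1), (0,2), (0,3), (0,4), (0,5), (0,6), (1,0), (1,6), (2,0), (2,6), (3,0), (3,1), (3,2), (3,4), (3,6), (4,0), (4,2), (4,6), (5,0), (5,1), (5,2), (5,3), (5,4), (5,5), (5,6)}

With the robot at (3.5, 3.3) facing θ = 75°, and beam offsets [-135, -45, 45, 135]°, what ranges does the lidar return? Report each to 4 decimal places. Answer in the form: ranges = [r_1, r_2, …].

ranges = [0.3464, 1.7321, 0.8083, 2.8868]

beam 1: φ=-135°, α=300°
  dir = (cos 300°, sin 300°) = (0.5000, -0.8660); from cell (3,3)
  next x-line at t=1.0000, next y-line at t=0.3464; Δt_x=2.0000, Δt_y=1.1547
    y: enter (3,2) at t=0.3464 ← occupied
  → r_1 = 0.3464
beam 2: φ=-45°, α=30°
  dir = (cos 30°, sin 30°) = (0.8660, 0.5000); from cell (3,3)
  next x-line at t=0.5774, next y-line at t=1.4000; Δt_x=1.1547, Δt_y=2.0000
    x: enter (4,3) at t=0.5774
    y: enter (4,4) at t=1.4000
    x: enter (5,4) at t=1.7321 ← occupied
  → r_2 = 1.7321
beam 3: φ=45°, α=120°
  dir = (cos 120°, sin 120°) = (-0.5000, 0.8660); from cell (3,3)
  next x-line at t=1.0000, next y-line at t=0.8083; Δt_x=2.0000, Δt_y=1.1547
    y: enter (3,4) at t=0.8083 ← occupied
  → r_3 = 0.8083
beam 4: φ=135°, α=210°
  dir = (cos 210°, sin 210°) = (-0.8660, -0.5000); from cell (3,3)
  next x-line at t=0.5774, next y-line at t=0.6000; Δt_x=1.1547, Δt_y=2.0000
    x: enter (2,3) at t=0.5774
    y: enter (2,2) at t=0.6000
    x: enter (1,2) at t=1.7321
    y: enter (1,1) at t=2.6000
    x: enter (0,1) at t=2.8868 ← occupied
  → r_4 = 2.8868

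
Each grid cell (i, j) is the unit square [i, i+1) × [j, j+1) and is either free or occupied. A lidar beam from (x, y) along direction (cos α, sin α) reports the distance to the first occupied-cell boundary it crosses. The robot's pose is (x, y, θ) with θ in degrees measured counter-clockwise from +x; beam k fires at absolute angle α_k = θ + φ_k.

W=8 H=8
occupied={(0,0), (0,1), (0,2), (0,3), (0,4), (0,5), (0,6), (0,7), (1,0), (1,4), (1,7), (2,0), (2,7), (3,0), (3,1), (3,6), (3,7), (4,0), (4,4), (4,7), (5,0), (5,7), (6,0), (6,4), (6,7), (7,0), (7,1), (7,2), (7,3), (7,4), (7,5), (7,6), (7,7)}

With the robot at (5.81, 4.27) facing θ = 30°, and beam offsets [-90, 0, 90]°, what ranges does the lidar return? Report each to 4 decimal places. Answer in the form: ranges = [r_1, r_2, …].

ranges = [2.3800, 0.2194, 3.1523]

beam 1: φ=-90°, α=300°
  dir = (cos 300°, sin 300°) = (0.5000, -0.8660); from cell (5,4)
  next x-line at t=0.3800, next y-line at t=0.3118; Δt_x=2.0000, Δt_y=1.1547
    y: enter (5,3) at t=0.3118
    x: enter (6,3) at t=0.3800
    y: enter (6,2) at t=1.4665
    x: enter (7,2) at t=2.3800 ← occupied
  → r_1 = 2.3800
beam 2: φ=0°, α=30°
  dir = (cos 30°, sin 30°) = (0.8660, 0.5000); from cell (5,4)
  next x-line at t=0.2194, next y-line at t=1.4600; Δt_x=1.1547, Δt_y=2.0000
    x: enter (6,4) at t=0.2194 ← occupied
  → r_2 = 0.2194
beam 3: φ=90°, α=120°
  dir = (cos 120°, sin 120°) = (-0.5000, 0.8660); from cell (5,4)
  next x-line at t=1.6200, next y-line at t=0.8429; Δt_x=2.0000, Δt_y=1.1547
    y: enter (5,5) at t=0.8429
    x: enter (4,5) at t=1.6200
    y: enter (4,6) at t=1.9976
    y: enter (4,7) at t=3.1523 ← occupied
  → r_3 = 3.1523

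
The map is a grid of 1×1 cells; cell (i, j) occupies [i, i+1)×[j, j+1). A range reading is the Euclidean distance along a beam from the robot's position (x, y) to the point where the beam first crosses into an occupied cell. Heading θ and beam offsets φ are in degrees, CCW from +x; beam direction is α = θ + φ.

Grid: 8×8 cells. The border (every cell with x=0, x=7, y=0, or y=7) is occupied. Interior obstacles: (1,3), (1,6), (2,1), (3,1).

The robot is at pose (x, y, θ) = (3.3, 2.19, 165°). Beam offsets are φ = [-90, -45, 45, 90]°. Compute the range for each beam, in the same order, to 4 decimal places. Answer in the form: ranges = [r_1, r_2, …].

beam 1: φ=-90°, α=75°
  dir = (cos 75°, sin 75°) = (0.2588, 0.9659); from cell (3,2)
  next x-line at t=2.7046, next y-line at t=0.8386; Δt_x=3.8637, Δt_y=1.0353
    y: enter (3,3) at t=0.8386
    y: enter (3,4) at t=1.8738
    x: enter (4,4) at t=2.7046
    y: enter (4,5) at t=2.9091
    y: enter (4,6) at t=3.9444
    y: enter (4,7) at t=4.9797 ← occupied
  → r_1 = 4.9797
beam 2: φ=-45°, α=120°
  dir = (cos 120°, sin 120°) = (-0.5000, 0.8660); from cell (3,2)
  next x-line at t=0.6000, next y-line at t=0.9353; Δt_x=2.0000, Δt_y=1.1547
    x: enter (2,2) at t=0.6000
    y: enter (2,3) at t=0.9353
    y: enter (2,4) at t=2.0900
    x: enter (1,4) at t=2.6000
    y: enter (1,5) at t=3.2447
    y: enter (1,6) at t=4.3994 ← occupied
  → r_2 = 4.3994
beam 3: φ=45°, α=210°
  dir = (cos 210°, sin 210°) = (-0.8660, -0.5000); from cell (3,2)
  next x-line at t=0.3464, next y-line at t=0.3800; Δt_x=1.1547, Δt_y=2.0000
    x: enter (2,2) at t=0.3464
    y: enter (2,1) at t=0.3800 ← occupied
  → r_3 = 0.3800
beam 4: φ=90°, α=255°
  dir = (cos 255°, sin 255°) = (-0.2588, -0.9659); from cell (3,2)
  next x-line at t=1.1591, next y-line at t=0.1967; Δt_x=3.8637, Δt_y=1.0353
    y: enter (3,1) at t=0.1967 ← occupied
  → r_4 = 0.1967

ranges = [4.9797, 4.3994, 0.3800, 0.1967]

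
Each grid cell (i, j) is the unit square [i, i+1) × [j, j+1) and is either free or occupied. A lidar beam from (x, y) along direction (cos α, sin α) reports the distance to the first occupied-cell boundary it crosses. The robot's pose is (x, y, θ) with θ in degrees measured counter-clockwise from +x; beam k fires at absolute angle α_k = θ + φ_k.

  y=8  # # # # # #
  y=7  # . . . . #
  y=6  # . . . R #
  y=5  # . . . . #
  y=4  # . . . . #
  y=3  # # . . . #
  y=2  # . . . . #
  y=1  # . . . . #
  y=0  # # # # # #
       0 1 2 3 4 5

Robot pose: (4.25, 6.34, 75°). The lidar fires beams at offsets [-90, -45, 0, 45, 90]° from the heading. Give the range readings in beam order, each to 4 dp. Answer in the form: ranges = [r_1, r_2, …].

ranges = [0.7765, 0.8660, 1.7186, 1.9168, 3.3646]

beam 1: φ=-90°, α=345°
  direction (0.9659, -0.2588); cell (4,6); t to first gridline: x 0.7765, y 1.3137 (then +1.0353 / +3.8637)
    (5,6) via x @ 0.7765  # hit
  → r_1 = 0.7765
beam 2: φ=-45°, α=30°
  direction (0.8660, 0.5000); cell (4,6); t to first gridline: x 0.8660, y 1.3200 (then +1.1547 / +2.0000)
    (5,6) via x @ 0.8660  # hit
  → r_2 = 0.8660
beam 3: φ=0°, α=75°
  direction (0.2588, 0.9659); cell (4,6); t to first gridline: x 2.8978, y 0.6833 (then +3.8637 / +1.0353)
    (4,7) via y @ 0.6833
    (4,8) via y @ 1.7186  # hit
  → r_3 = 1.7186
beam 4: φ=45°, α=120°
  direction (-0.5000, 0.8660); cell (4,6); t to first gridline: x 0.5000, y 0.7621 (then +2.0000 / +1.1547)
    (3,6) via x @ 0.5000
    (3,7) via y @ 0.7621
    (3,8) via y @ 1.9168  # hit
  → r_4 = 1.9168
beam 5: φ=90°, α=165°
  direction (-0.9659, 0.2588); cell (4,6); t to first gridline: x 0.2588, y 2.5500 (then +1.0353 / +3.8637)
    (3,6) via x @ 0.2588
    (2,6) via x @ 1.2941
    (1,6) via x @ 2.3294
    (1,7) via y @ 2.5500
    (0,7) via x @ 3.3646  # hit
  → r_5 = 3.3646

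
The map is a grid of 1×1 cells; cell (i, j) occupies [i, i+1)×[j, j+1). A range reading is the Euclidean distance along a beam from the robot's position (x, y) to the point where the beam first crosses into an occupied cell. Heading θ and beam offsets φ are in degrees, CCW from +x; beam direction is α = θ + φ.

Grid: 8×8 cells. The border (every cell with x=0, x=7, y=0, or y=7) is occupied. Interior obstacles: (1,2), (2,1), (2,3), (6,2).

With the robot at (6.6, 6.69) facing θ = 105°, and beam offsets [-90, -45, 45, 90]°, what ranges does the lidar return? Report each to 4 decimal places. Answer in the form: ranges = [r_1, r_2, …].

ranges = [0.4141, 0.3580, 0.6200, 5.7975]

beam 1: φ=-90°, α=15°
  d=(0.9659,0.2588)  start (6,6)  tX=0.4141 tY=1.1977  stride 1/|dx|=1.0353 1/|dy|=3.8637
    cross x-line → (7,6), t=0.4141 (wall)
  → r_1 = 0.4141
beam 2: φ=-45°, α=60°
  d=(0.5000,0.8660)  start (6,6)  tX=0.8000 tY=0.3580  stride 1/|dx|=2.0000 1/|dy|=1.1547
    cross y-line → (6,7), t=0.3580 (wall)
  → r_2 = 0.3580
beam 3: φ=45°, α=150°
  d=(-0.8660,0.5000)  start (6,6)  tX=0.6928 tY=0.6200  stride 1/|dx|=1.1547 1/|dy|=2.0000
    cross y-line → (6,7), t=0.6200 (wall)
  → r_3 = 0.6200
beam 4: φ=90°, α=195°
  d=(-0.9659,-0.2588)  start (6,6)  tX=0.6212 tY=2.6660  stride 1/|dx|=1.0353 1/|dy|=3.8637
    cross x-line → (5,6), t=0.6212
    cross x-line → (4,6), t=1.6564
    cross y-line → (4,5), t=2.6660
    cross x-line → (3,5), t=2.6917
    cross x-line → (2,5), t=3.7270
    cross x-line → (1,5), t=4.7623
    cross x-line → (0,5), t=5.7975 (wall)
  → r_4 = 5.7975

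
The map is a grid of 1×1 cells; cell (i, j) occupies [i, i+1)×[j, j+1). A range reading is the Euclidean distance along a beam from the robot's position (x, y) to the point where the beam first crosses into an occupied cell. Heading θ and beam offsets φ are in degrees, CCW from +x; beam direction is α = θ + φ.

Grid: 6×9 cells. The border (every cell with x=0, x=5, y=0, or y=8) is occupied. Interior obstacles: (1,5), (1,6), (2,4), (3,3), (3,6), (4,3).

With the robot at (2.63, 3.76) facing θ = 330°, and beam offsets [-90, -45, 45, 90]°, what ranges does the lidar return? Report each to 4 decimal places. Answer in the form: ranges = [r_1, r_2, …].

beam 1: φ=-90°, α=240°
  dir = (cos 240°, sin 240°) = (-0.5000, -0.8660); from cell (2,3)
  next x-line at t=1.2600, next y-line at t=0.8776; Δt_x=2.0000, Δt_y=1.1547
    y: enter (2,2) at t=0.8776
    x: enter (1,2) at t=1.2600
    y: enter (1,1) at t=2.0323
    y: enter (1,0) at t=3.1870 ← occupied
  → r_1 = 3.1870
beam 2: φ=-45°, α=285°
  dir = (cos 285°, sin 285°) = (0.2588, -0.9659); from cell (2,3)
  next x-line at t=1.4296, next y-line at t=0.7868; Δt_x=3.8637, Δt_y=1.0353
    y: enter (2,2) at t=0.7868
    x: enter (3,2) at t=1.4296
    y: enter (3,1) at t=1.8221
    y: enter (3,0) at t=2.8574 ← occupied
  → r_2 = 2.8574
beam 3: φ=45°, α=15°
  dir = (cos 15°, sin 15°) = (0.9659, 0.2588); from cell (2,3)
  next x-line at t=0.3831, next y-line at t=0.9273; Δt_x=1.0353, Δt_y=3.8637
    x: enter (3,3) at t=0.3831 ← occupied
  → r_3 = 0.3831
beam 4: φ=90°, α=60°
  dir = (cos 60°, sin 60°) = (0.5000, 0.8660); from cell (2,3)
  next x-line at t=0.7400, next y-line at t=0.2771; Δt_x=2.0000, Δt_y=1.1547
    y: enter (2,4) at t=0.2771 ← occupied
  → r_4 = 0.2771

ranges = [3.1870, 2.8574, 0.3831, 0.2771]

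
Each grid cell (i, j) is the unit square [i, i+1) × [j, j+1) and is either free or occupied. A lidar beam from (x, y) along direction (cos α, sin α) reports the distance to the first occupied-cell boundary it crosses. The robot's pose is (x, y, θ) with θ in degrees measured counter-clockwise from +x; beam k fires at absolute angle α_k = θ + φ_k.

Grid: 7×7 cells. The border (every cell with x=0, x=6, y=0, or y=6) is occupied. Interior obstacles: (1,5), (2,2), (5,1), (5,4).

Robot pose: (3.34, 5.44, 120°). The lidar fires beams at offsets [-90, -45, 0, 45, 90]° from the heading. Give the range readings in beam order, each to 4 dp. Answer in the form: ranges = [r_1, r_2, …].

ranges = [1.1200, 0.5798, 0.6466, 1.3873, 2.7020]

beam 1: φ=-90°, α=30°
  direction (0.8660, 0.5000); cell (3,5); t to first gridline: x 0.7621, y 1.1200 (then +1.1547 / +2.0000)
    (4,5) via x @ 0.7621
    (4,6) via y @ 1.1200  # hit
  → r_1 = 1.1200
beam 2: φ=-45°, α=75°
  direction (0.2588, 0.9659); cell (3,5); t to first gridline: x 2.5500, y 0.5798 (then +3.8637 / +1.0353)
    (3,6) via y @ 0.5798  # hit
  → r_2 = 0.5798
beam 3: φ=0°, α=120°
  direction (-0.5000, 0.8660); cell (3,5); t to first gridline: x 0.6800, y 0.6466 (then +2.0000 / +1.1547)
    (3,6) via y @ 0.6466  # hit
  → r_3 = 0.6466
beam 4: φ=45°, α=165°
  direction (-0.9659, 0.2588); cell (3,5); t to first gridline: x 0.3520, y 2.1637 (then +1.0353 / +3.8637)
    (2,5) via x @ 0.3520
    (1,5) via x @ 1.3873  # hit
  → r_4 = 1.3873
beam 5: φ=90°, α=210°
  direction (-0.8660, -0.5000); cell (3,5); t to first gridline: x 0.3926, y 0.8800 (then +1.1547 / +2.0000)
    (2,5) via x @ 0.3926
    (2,4) via y @ 0.8800
    (1,4) via x @ 1.5473
    (0,4) via x @ 2.7020  # hit
  → r_5 = 2.7020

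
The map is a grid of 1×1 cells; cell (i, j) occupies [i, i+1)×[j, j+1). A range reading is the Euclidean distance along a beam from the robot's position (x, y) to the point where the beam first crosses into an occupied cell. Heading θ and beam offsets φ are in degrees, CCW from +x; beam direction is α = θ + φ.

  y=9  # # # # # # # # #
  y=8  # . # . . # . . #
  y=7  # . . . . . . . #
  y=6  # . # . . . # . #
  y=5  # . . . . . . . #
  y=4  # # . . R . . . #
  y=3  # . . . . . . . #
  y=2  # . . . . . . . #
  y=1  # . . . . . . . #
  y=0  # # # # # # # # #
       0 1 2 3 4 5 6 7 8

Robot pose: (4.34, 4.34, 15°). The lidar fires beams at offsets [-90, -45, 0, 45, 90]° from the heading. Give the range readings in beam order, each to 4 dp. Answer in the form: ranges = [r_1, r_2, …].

ranges = [3.4578, 4.2262, 3.7891, 5.3809, 4.8244]

beam 1: φ=-90°, α=285°
  direction (0.2588, -0.9659); cell (4,4); t to first gridline: x 2.5500, y 0.3520 (then +3.8637 / +1.0353)
    (4,3) via y @ 0.3520
    (4,2) via y @ 1.3873
    (4,1) via y @ 2.4225
    (5,1) via x @ 2.5500
    (5,0) via y @ 3.4578  # hit
  → r_1 = 3.4578
beam 2: φ=-45°, α=330°
  direction (0.8660, -0.5000); cell (4,4); t to first gridline: x 0.7621, y 0.6800 (then +1.1547 / +2.0000)
    (4,3) via y @ 0.6800
    (5,3) via x @ 0.7621
    (6,3) via x @ 1.9168
    (6,2) via y @ 2.6800
    (7,2) via x @ 3.0715
    (8,2) via x @ 4.2262  # hit
  → r_2 = 4.2262
beam 3: φ=0°, α=15°
  direction (0.9659, 0.2588); cell (4,4); t to first gridline: x 0.6833, y 2.5500 (then +1.0353 / +3.8637)
    (5,4) via x @ 0.6833
    (6,4) via x @ 1.7186
    (6,5) via y @ 2.5500
    (7,5) via x @ 2.7538
    (8,5) via x @ 3.7891  # hit
  → r_3 = 3.7891
beam 4: φ=45°, α=60°
  direction (0.5000, 0.8660); cell (4,4); t to first gridline: x 1.3200, y 0.7621 (then +2.0000 / +1.1547)
    (4,5) via y @ 0.7621
    (5,5) via x @ 1.3200
    (5,6) via y @ 1.9168
    (5,7) via y @ 3.0715
    (6,7) via x @ 3.3200
    (6,8) via y @ 4.2262
    (7,8) via x @ 5.3200
    (7,9) via y @ 5.3809  # hit
  → r_4 = 5.3809
beam 5: φ=90°, α=105°
  direction (-0.2588, 0.9659); cell (4,4); t to first gridline: x 1.3137, y 0.6833 (then +3.8637 / +1.0353)
    (4,5) via y @ 0.6833
    (3,5) via x @ 1.3137
    (3,6) via y @ 1.7186
    (3,7) via y @ 2.7538
    (3,8) via y @ 3.7891
    (3,9) via y @ 4.8244  # hit
  → r_5 = 4.8244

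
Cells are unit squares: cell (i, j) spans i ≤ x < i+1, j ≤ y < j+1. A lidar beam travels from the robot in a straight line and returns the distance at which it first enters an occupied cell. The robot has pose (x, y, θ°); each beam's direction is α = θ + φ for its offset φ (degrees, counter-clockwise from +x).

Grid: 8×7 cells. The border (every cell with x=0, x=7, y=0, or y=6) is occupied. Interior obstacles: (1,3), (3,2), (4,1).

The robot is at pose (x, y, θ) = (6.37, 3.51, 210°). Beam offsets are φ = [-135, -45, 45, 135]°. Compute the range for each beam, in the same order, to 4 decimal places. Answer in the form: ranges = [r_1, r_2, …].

beam 1: φ=-135°, α=75°
  direction (0.2588, 0.9659); cell (6,3); t to first gridline: x 2.4341, y 0.5073 (then +3.8637 / +1.0353)
    (6,4) via y @ 0.5073
    (6,5) via y @ 1.5426
    (7,5) via x @ 2.4341  # hit
  → r_1 = 2.4341
beam 2: φ=-45°, α=165°
  direction (-0.9659, 0.2588); cell (6,3); t to first gridline: x 0.3831, y 1.8932 (then +1.0353 / +3.8637)
    (5,3) via x @ 0.3831
    (4,3) via x @ 1.4183
    (4,4) via y @ 1.8932
    (3,4) via x @ 2.4536
    (2,4) via x @ 3.4889
    (1,4) via x @ 4.5242
    (0,4) via x @ 5.5594  # hit
  → r_2 = 5.5594
beam 3: φ=45°, α=255°
  direction (-0.2588, -0.9659); cell (6,3); t to first gridline: x 1.4296, y 0.5280 (then +3.8637 / +1.0353)
    (6,2) via y @ 0.5280
    (5,2) via x @ 1.4296
    (5,1) via y @ 1.5633
    (5,0) via y @ 2.5985  # hit
  → r_3 = 2.5985
beam 4: φ=135°, α=345°
  direction (0.9659, -0.2588); cell (6,3); t to first gridline: x 0.6522, y 1.9705 (then +1.0353 / +3.8637)
    (7,3) via x @ 0.6522  # hit
  → r_4 = 0.6522

ranges = [2.4341, 5.5594, 2.5985, 0.6522]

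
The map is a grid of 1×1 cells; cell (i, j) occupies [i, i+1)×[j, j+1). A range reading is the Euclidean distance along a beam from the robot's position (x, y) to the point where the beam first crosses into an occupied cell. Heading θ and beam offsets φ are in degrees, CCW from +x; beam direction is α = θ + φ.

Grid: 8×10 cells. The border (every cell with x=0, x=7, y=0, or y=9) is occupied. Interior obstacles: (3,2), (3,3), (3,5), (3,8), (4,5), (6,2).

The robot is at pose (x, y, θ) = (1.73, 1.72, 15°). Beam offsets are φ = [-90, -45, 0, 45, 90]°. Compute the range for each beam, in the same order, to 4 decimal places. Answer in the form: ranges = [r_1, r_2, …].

beam 1: φ=-90°, α=285°
  direction (0.2588, -0.9659); cell (1,1); t to first gridline: x 1.0432, y 0.7454 (then +3.8637 / +1.0353)
    (1,0) via y @ 0.7454  # hit
  → r_1 = 0.7454
beam 2: φ=-45°, α=330°
  direction (0.8660, -0.5000); cell (1,1); t to first gridline: x 0.3118, y 1.4400 (then +1.1547 / +2.0000)
    (2,1) via x @ 0.3118
    (2,0) via y @ 1.4400  # hit
  → r_2 = 1.4400
beam 3: φ=0°, α=15°
  direction (0.9659, 0.2588); cell (1,1); t to first gridline: x 0.2795, y 1.0818 (then +1.0353 / +3.8637)
    (2,1) via x @ 0.2795
    (2,2) via y @ 1.0818
    (3,2) via x @ 1.3148  # hit
  → r_3 = 1.3148
beam 4: φ=45°, α=60°
  direction (0.5000, 0.8660); cell (1,1); t to first gridline: x 0.5400, y 0.3233 (then +2.0000 / +1.1547)
    (1,2) via y @ 0.3233
    (2,2) via x @ 0.5400
    (2,3) via y @ 1.4780
    (3,3) via x @ 2.5400  # hit
  → r_4 = 2.5400
beam 5: φ=90°, α=105°
  direction (-0.2588, 0.9659); cell (1,1); t to first gridline: x 2.8205, y 0.2899 (then +3.8637 / +1.0353)
    (1,2) via y @ 0.2899
    (1,3) via y @ 1.3252
    (1,4) via y @ 2.3604
    (0,4) via x @ 2.8205  # hit
  → r_5 = 2.8205

ranges = [0.7454, 1.4400, 1.3148, 2.5400, 2.8205]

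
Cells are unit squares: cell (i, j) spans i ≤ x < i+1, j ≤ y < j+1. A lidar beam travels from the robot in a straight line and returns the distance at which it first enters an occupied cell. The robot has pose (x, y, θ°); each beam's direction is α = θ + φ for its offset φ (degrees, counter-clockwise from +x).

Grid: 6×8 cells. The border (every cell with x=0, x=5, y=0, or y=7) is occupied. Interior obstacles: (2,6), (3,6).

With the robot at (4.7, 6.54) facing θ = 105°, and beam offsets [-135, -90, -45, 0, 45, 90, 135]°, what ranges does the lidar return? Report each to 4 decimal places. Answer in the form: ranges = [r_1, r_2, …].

ranges = [0.3464, 0.3106, 0.5312, 0.4762, 0.8083, 0.7247, 6.3970]

beam 1: φ=-135°, α=330°
  d=(0.8660,-0.5000)  start (4,6)  tX=0.3464 tY=1.0800  stride 1/|dx|=1.1547 1/|dy|=2.0000
    cross x-line → (5,6), t=0.3464 (wall)
  → r_1 = 0.3464
beam 2: φ=-90°, α=15°
  d=(0.9659,0.2588)  start (4,6)  tX=0.3106 tY=1.7773  stride 1/|dx|=1.0353 1/|dy|=3.8637
    cross x-line → (5,6), t=0.3106 (wall)
  → r_2 = 0.3106
beam 3: φ=-45°, α=60°
  d=(0.5000,0.8660)  start (4,6)  tX=0.6000 tY=0.5312  stride 1/|dx|=2.0000 1/|dy|=1.1547
    cross y-line → (4,7), t=0.5312 (wall)
  → r_3 = 0.5312
beam 4: φ=0°, α=105°
  d=(-0.2588,0.9659)  start (4,6)  tX=2.7046 tY=0.4762  stride 1/|dx|=3.8637 1/|dy|=1.0353
    cross y-line → (4,7), t=0.4762 (wall)
  → r_4 = 0.4762
beam 5: φ=45°, α=150°
  d=(-0.8660,0.5000)  start (4,6)  tX=0.8083 tY=0.9200  stride 1/|dx|=1.1547 1/|dy|=2.0000
    cross x-line → (3,6), t=0.8083 (wall)
  → r_5 = 0.8083
beam 6: φ=90°, α=195°
  d=(-0.9659,-0.2588)  start (4,6)  tX=0.7247 tY=2.0864  stride 1/|dx|=1.0353 1/|dy|=3.8637
    cross x-line → (3,6), t=0.7247 (wall)
  → r_6 = 0.7247
beam 7: φ=135°, α=240°
  d=(-0.5000,-0.8660)  start (4,6)  tX=1.4000 tY=0.6235  stride 1/|dx|=2.0000 1/|dy|=1.1547
    cross y-line → (4,5), t=0.6235
    cross x-line → (3,5), t=1.4000
    cross y-line → (3,4), t=1.7782
    cross y-line → (3,3), t=2.9329
    cross x-line → (2,3), t=3.4000
    cross y-line → (2,2), t=4.0876
    cross y-line → (2,1), t=5.2423
    cross x-line → (1,1), t=5.4000
    cross y-line → (1,0), t=6.3970 (wall)
  → r_7 = 6.3970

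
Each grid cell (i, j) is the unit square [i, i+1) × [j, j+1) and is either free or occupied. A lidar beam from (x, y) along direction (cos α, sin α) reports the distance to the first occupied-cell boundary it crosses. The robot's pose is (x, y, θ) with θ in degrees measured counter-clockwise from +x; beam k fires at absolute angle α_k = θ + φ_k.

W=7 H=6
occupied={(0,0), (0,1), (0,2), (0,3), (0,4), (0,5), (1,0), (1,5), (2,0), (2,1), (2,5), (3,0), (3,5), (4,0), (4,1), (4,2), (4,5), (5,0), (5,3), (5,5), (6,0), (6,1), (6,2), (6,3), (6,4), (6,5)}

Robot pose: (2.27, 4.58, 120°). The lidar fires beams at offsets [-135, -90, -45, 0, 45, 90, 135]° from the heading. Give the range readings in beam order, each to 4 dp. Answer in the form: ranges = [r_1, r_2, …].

ranges = [2.8263, 0.8400, 0.4348, 0.4850, 1.3148, 1.4665, 3.7063]

beam 1: φ=-135°, α=345°
  dir = (cos 345°, sin 345°) = (0.9659, -0.2588); from cell (2,4)
  next x-line at t=0.7558, next y-line at t=2.2409; Δt_x=1.0353, Δt_y=3.8637
    x: enter (3,4) at t=0.7558
    x: enter (4,4) at t=1.7910
    y: enter (4,3) at t=2.2409
    x: enter (5,3) at t=2.8263 ← occupied
  → r_1 = 2.8263
beam 2: φ=-90°, α=30°
  dir = (cos 30°, sin 30°) = (0.8660, 0.5000); from cell (2,4)
  next x-line at t=0.8429, next y-line at t=0.8400; Δt_x=1.1547, Δt_y=2.0000
    y: enter (2,5) at t=0.8400 ← occupied
  → r_2 = 0.8400
beam 3: φ=-45°, α=75°
  dir = (cos 75°, sin 75°) = (0.2588, 0.9659); from cell (2,4)
  next x-line at t=2.8205, next y-line at t=0.4348; Δt_x=3.8637, Δt_y=1.0353
    y: enter (2,5) at t=0.4348 ← occupied
  → r_3 = 0.4348
beam 4: φ=0°, α=120°
  dir = (cos 120°, sin 120°) = (-0.5000, 0.8660); from cell (2,4)
  next x-line at t=0.5400, next y-line at t=0.4850; Δt_x=2.0000, Δt_y=1.1547
    y: enter (2,5) at t=0.4850 ← occupied
  → r_4 = 0.4850
beam 5: φ=45°, α=165°
  dir = (cos 165°, sin 165°) = (-0.9659, 0.2588); from cell (2,4)
  next x-line at t=0.2795, next y-line at t=1.6228; Δt_x=1.0353, Δt_y=3.8637
    x: enter (1,4) at t=0.2795
    x: enter (0,4) at t=1.3148 ← occupied
  → r_5 = 1.3148
beam 6: φ=90°, α=210°
  dir = (cos 210°, sin 210°) = (-0.8660, -0.5000); from cell (2,4)
  next x-line at t=0.3118, next y-line at t=1.1600; Δt_x=1.1547, Δt_y=2.0000
    x: enter (1,4) at t=0.3118
    y: enter (1,3) at t=1.1600
    x: enter (0,3) at t=1.4665 ← occupied
  → r_6 = 1.4665
beam 7: φ=135°, α=255°
  dir = (cos 255°, sin 255°) = (-0.2588, -0.9659); from cell (2,4)
  next x-line at t=1.0432, next y-line at t=0.6005; Δt_x=3.8637, Δt_y=1.0353
    y: enter (2,3) at t=0.6005
    x: enter (1,3) at t=1.0432
    y: enter (1,2) at t=1.6357
    y: enter (1,1) at t=2.6710
    y: enter (1,0) at t=3.7063 ← occupied
  → r_7 = 3.7063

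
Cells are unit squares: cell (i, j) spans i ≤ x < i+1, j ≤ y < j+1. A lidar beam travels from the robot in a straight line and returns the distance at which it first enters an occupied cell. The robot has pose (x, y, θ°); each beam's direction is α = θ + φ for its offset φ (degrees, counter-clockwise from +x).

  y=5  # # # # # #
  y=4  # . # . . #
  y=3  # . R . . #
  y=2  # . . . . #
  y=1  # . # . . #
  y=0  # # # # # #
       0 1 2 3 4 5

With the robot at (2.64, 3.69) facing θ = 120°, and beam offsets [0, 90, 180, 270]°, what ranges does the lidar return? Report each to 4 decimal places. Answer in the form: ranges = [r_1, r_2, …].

ranges = [0.3580, 1.8937, 3.1061, 2.6200]

beam 1: φ=0°, α=120°
  dir = (cos 120°, sin 120°) = (-0.5000, 0.8660); from cell (2,3)
  next x-line at t=1.2800, next y-line at t=0.3580; Δt_x=2.0000, Δt_y=1.1547
    y: enter (2,4) at t=0.3580 ← occupied
  → r_1 = 0.3580
beam 2: φ=90°, α=210°
  dir = (cos 210°, sin 210°) = (-0.8660, -0.5000); from cell (2,3)
  next x-line at t=0.7390, next y-line at t=1.3800; Δt_x=1.1547, Δt_y=2.0000
    x: enter (1,3) at t=0.7390
    y: enter (1,2) at t=1.3800
    x: enter (0,2) at t=1.8937 ← occupied
  → r_2 = 1.8937
beam 3: φ=180°, α=300°
  dir = (cos 300°, sin 300°) = (0.5000, -0.8660); from cell (2,3)
  next x-line at t=0.7200, next y-line at t=0.7967; Δt_x=2.0000, Δt_y=1.1547
    x: enter (3,3) at t=0.7200
    y: enter (3,2) at t=0.7967
    y: enter (3,1) at t=1.9514
    x: enter (4,1) at t=2.7200
    y: enter (4,0) at t=3.1061 ← occupied
  → r_3 = 3.1061
beam 4: φ=270°, α=30°
  dir = (cos 30°, sin 30°) = (0.8660, 0.5000); from cell (2,3)
  next x-line at t=0.4157, next y-line at t=0.6200; Δt_x=1.1547, Δt_y=2.0000
    x: enter (3,3) at t=0.4157
    y: enter (3,4) at t=0.6200
    x: enter (4,4) at t=1.5704
    y: enter (4,5) at t=2.6200 ← occupied
  → r_4 = 2.6200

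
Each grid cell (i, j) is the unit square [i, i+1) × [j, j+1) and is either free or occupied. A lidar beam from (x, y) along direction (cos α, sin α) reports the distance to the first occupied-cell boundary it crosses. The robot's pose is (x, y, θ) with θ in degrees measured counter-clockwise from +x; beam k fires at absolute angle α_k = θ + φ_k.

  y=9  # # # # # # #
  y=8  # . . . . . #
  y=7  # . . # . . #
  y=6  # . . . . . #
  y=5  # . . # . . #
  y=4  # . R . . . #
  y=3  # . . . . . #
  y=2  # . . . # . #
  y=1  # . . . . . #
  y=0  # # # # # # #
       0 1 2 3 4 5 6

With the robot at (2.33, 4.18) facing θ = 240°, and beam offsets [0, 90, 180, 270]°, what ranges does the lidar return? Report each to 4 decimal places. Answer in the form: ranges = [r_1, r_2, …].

ranges = [2.6600, 2.3600, 1.3400, 1.5358]

beam 1: φ=0°, α=240°
  direction (-0.5000, -0.8660); cell (2,4); t to first gridline: x 0.6600, y 0.2078 (then +2.0000 / +1.1547)
    (2,3) via y @ 0.2078
    (1,3) via x @ 0.6600
    (1,2) via y @ 1.3625
    (1,1) via y @ 2.5172
    (0,1) via x @ 2.6600  # hit
  → r_1 = 2.6600
beam 2: φ=90°, α=330°
  direction (0.8660, -0.5000); cell (2,4); t to first gridline: x 0.7736, y 0.3600 (then +1.1547 / +2.0000)
    (2,3) via y @ 0.3600
    (3,3) via x @ 0.7736
    (4,3) via x @ 1.9283
    (4,2) via y @ 2.3600  # hit
  → r_2 = 2.3600
beam 3: φ=180°, α=60°
  direction (0.5000, 0.8660); cell (2,4); t to first gridline: x 1.3400, y 0.9469 (then +2.0000 / +1.1547)
    (2,5) via y @ 0.9469
    (3,5) via x @ 1.3400  # hit
  → r_3 = 1.3400
beam 4: φ=270°, α=150°
  direction (-0.8660, 0.5000); cell (2,4); t to first gridline: x 0.3811, y 1.6400 (then +1.1547 / +2.0000)
    (1,4) via x @ 0.3811
    (0,4) via x @ 1.5358  # hit
  → r_4 = 1.5358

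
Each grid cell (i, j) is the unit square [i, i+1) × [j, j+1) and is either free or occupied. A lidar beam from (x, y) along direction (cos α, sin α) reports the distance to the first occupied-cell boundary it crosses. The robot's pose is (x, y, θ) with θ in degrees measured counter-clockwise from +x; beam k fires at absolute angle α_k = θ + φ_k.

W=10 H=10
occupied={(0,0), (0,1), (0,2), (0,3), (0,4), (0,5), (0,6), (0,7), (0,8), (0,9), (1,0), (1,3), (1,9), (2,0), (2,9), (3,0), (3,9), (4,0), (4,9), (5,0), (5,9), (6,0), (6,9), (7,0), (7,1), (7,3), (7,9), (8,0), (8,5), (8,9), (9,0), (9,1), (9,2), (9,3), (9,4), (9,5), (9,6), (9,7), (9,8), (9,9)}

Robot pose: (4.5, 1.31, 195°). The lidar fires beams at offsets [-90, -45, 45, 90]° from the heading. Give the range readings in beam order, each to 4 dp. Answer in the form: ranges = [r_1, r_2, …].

beam 1: φ=-90°, α=105°
  cosα=-0.2588 sinα=0.9659 | (4,1) | tMaxX 1.9319 tMaxY 0.7143 | tΔX 3.8637 tΔY 1.0353
    t=0.7143 [y] (4,2)
    t=1.7496 [y] (4,3)
    t=1.9319 [x] (3,3)
    t=2.7849 [y] (3,4)
    t=3.8202 [y] (3,5)
    t=4.8554 [y] (3,6)
    t=5.7956 [x] (2,6)
    t=5.8907 [y] (2,7)
    t=6.9260 [y] (2,8)
    t=7.9613 [y] (2,9) — stop
  → r_1 = 7.9613
beam 2: φ=-45°, α=150°
  cosα=-0.8660 sinα=0.5000 | (4,1) | tMaxX 0.5774 tMaxY 1.3800 | tΔX 1.1547 tΔY 2.0000
    t=0.5774 [x] (3,1)
    t=1.3800 [y] (3,2)
    t=1.7321 [x] (2,2)
    t=2.8868 [x] (1,2)
    t=3.3800 [y] (1,3) — stop
  → r_2 = 3.3800
beam 3: φ=45°, α=240°
  cosα=-0.5000 sinα=-0.8660 | (4,1) | tMaxX 1.0000 tMaxY 0.3580 | tΔX 2.0000 tΔY 1.1547
    t=0.3580 [y] (4,0) — stop
  → r_3 = 0.3580
beam 4: φ=90°, α=285°
  cosα=0.2588 sinα=-0.9659 | (4,1) | tMaxX 1.9319 tMaxY 0.3209 | tΔX 3.8637 tΔY 1.0353
    t=0.3209 [y] (4,0) — stop
  → r_4 = 0.3209

ranges = [7.9613, 3.3800, 0.3580, 0.3209]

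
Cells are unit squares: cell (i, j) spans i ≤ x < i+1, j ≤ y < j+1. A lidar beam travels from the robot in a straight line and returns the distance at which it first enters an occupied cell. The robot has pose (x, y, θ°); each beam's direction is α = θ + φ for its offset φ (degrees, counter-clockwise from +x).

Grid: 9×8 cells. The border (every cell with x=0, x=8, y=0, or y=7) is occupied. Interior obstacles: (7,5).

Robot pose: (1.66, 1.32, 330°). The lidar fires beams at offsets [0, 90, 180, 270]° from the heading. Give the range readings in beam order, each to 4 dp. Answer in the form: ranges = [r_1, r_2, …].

ranges = [0.6400, 6.5587, 0.7621, 0.3695]

beam 1: φ=0°, α=330°
  d=(0.8660,-0.5000)  start (1,1)  tX=0.3926 tY=0.6400  stride 1/|dx|=1.1547 1/|dy|=2.0000
    cross x-line → (2,1), t=0.3926
    cross y-line → (2,0), t=0.6400 (wall)
  → r_1 = 0.6400
beam 2: φ=90°, α=60°
  d=(0.5000,0.8660)  start (1,1)  tX=0.6800 tY=0.7852  stride 1/|dx|=2.0000 1/|dy|=1.1547
    cross x-line → (2,1), t=0.6800
    cross y-line → (2,2), t=0.7852
    cross y-line → (2,3), t=1.9399
    cross x-line → (3,3), t=2.6800
    cross y-line → (3,4), t=3.0946
    cross y-line → (3,5), t=4.2493
    cross x-line → (4,5), t=4.6800
    cross y-line → (4,6), t=5.4040
    cross y-line → (4,7), t=6.5587 (wall)
  → r_2 = 6.5587
beam 3: φ=180°, α=150°
  d=(-0.8660,0.5000)  start (1,1)  tX=0.7621 tY=1.3600  stride 1/|dx|=1.1547 1/|dy|=2.0000
    cross x-line → (0,1), t=0.7621 (wall)
  → r_3 = 0.7621
beam 4: φ=270°, α=240°
  d=(-0.5000,-0.8660)  start (1,1)  tX=1.3200 tY=0.3695  stride 1/|dx|=2.0000 1/|dy|=1.1547
    cross y-line → (1,0), t=0.3695 (wall)
  → r_4 = 0.3695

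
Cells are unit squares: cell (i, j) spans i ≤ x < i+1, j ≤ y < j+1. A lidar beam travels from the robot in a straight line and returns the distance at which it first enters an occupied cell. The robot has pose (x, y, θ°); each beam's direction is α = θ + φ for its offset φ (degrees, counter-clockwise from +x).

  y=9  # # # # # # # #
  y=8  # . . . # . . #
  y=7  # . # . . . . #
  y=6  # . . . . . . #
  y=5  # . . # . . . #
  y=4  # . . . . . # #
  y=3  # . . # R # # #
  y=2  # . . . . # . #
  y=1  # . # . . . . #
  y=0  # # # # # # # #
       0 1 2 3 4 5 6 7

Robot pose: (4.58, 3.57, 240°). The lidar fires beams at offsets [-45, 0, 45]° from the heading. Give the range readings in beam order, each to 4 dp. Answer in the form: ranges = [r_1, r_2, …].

ranges = [0.6005, 2.9676, 1.6228]

beam 1: φ=-45°, α=195°
  d=(-0.9659,-0.2588)  start (4,3)  tX=0.6005 tY=2.2023  stride 1/|dx|=1.0353 1/|dy|=3.8637
    cross x-line → (3,3), t=0.6005 (wall)
  → r_1 = 0.6005
beam 2: φ=0°, α=240°
  d=(-0.5000,-0.8660)  start (4,3)  tX=1.1600 tY=0.6582  stride 1/|dx|=2.0000 1/|dy|=1.1547
    cross y-line → (4,2), t=0.6582
    cross x-line → (3,2), t=1.1600
    cross y-line → (3,1), t=1.8129
    cross y-line → (3,0), t=2.9676 (wall)
  → r_2 = 2.9676
beam 3: φ=45°, α=285°
  d=(0.2588,-0.9659)  start (4,3)  tX=1.6228 tY=0.5901  stride 1/|dx|=3.8637 1/|dy|=1.0353
    cross y-line → (4,2), t=0.5901
    cross x-line → (5,2), t=1.6228 (wall)
  → r_3 = 1.6228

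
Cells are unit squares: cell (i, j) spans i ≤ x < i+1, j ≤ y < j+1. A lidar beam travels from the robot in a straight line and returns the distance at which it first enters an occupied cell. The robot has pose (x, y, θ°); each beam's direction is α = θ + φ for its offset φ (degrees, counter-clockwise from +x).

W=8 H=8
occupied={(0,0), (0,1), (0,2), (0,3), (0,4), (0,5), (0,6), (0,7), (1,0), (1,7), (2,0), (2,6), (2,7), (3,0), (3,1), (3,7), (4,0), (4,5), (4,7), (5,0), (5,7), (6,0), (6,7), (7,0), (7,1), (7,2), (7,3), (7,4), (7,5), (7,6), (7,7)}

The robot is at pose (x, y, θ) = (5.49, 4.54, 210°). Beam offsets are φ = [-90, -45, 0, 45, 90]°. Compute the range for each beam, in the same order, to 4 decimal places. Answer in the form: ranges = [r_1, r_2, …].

ranges = [0.9800, 4.6484, 5.1846, 3.6649, 3.0200]

beam 1: φ=-90°, α=120°
  d=(-0.5000,0.8660)  start (5,4)  tX=0.9800 tY=0.5312  stride 1/|dx|=2.0000 1/|dy|=1.1547
    cross y-line → (5,5), t=0.5312
    cross x-line → (4,5), t=0.9800 (wall)
  → r_1 = 0.9800
beam 2: φ=-45°, α=165°
  d=(-0.9659,0.2588)  start (5,4)  tX=0.5073 tY=1.7773  stride 1/|dx|=1.0353 1/|dy|=3.8637
    cross x-line → (4,4), t=0.5073
    cross x-line → (3,4), t=1.5426
    cross y-line → (3,5), t=1.7773
    cross x-line → (2,5), t=2.5778
    cross x-line → (1,5), t=3.6131
    cross x-line → (0,5), t=4.6484 (wall)
  → r_2 = 4.6484
beam 3: φ=0°, α=210°
  d=(-0.8660,-0.5000)  start (5,4)  tX=0.5658 tY=1.0800  stride 1/|dx|=1.1547 1/|dy|=2.0000
    cross x-line → (4,4), t=0.5658
    cross y-line → (4,3), t=1.0800
    cross x-line → (3,3), t=1.7205
    cross x-line → (2,3), t=2.8752
    cross y-line → (2,2), t=3.0800
    cross x-line → (1,2), t=4.0299
    cross y-line → (1,1), t=5.0800
    cross x-line → (0,1), t=5.1846 (wall)
  → r_3 = 5.1846
beam 4: φ=45°, α=255°
  d=(-0.2588,-0.9659)  start (5,4)  tX=1.8932 tY=0.5590  stride 1/|dx|=3.8637 1/|dy|=1.0353
    cross y-line → (5,3), t=0.5590
    cross y-line → (5,2), t=1.5943
    cross x-line → (4,2), t=1.8932
    cross y-line → (4,1), t=2.6296
    cross y-line → (4,0), t=3.6649 (wall)
  → r_4 = 3.6649
beam 5: φ=90°, α=300°
  d=(0.5000,-0.8660)  start (5,4)  tX=1.0200 tY=0.6235  stride 1/|dx|=2.0000 1/|dy|=1.1547
    cross y-line → (5,3), t=0.6235
    cross x-line → (6,3), t=1.0200
    cross y-line → (6,2), t=1.7782
    cross y-line → (6,1), t=2.9329
    cross x-line → (7,1), t=3.0200 (wall)
  → r_5 = 3.0200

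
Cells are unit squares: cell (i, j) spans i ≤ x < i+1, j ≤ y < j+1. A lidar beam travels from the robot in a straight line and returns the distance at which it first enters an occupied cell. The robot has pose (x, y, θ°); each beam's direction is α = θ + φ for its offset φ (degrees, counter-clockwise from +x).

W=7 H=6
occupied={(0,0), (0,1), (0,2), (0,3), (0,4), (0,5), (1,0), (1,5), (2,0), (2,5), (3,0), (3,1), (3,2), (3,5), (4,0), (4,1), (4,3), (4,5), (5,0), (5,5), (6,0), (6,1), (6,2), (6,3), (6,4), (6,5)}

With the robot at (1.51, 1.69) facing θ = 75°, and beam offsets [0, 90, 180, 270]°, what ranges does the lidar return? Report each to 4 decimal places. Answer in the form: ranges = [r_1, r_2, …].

beam 1: φ=0°, α=75°
  cosα=0.2588 sinα=0.9659 | (1,1) | tMaxX 1.8932 tMaxY 0.3209 | tΔX 3.8637 tΔY 1.0353
    t=0.3209 [y] (1,2)
    t=1.3562 [y] (1,3)
    t=1.8932 [x] (2,3)
    t=2.3915 [y] (2,4)
    t=3.4268 [y] (2,5) — stop
  → r_1 = 3.4268
beam 2: φ=90°, α=165°
  cosα=-0.9659 sinα=0.2588 | (1,1) | tMaxX 0.5280 tMaxY 1.1977 | tΔX 1.0353 tΔY 3.8637
    t=0.5280 [x] (0,1) — stop
  → r_2 = 0.5280
beam 3: φ=180°, α=255°
  cosα=-0.2588 sinα=-0.9659 | (1,1) | tMaxX 1.9705 tMaxY 0.7143 | tΔX 3.8637 tΔY 1.0353
    t=0.7143 [y] (1,0) — stop
  → r_3 = 0.7143
beam 4: φ=270°, α=345°
  cosα=0.9659 sinα=-0.2588 | (1,1) | tMaxX 0.5073 tMaxY 2.6660 | tΔX 1.0353 tΔY 3.8637
    t=0.5073 [x] (2,1)
    t=1.5426 [x] (3,1) — stop
  → r_4 = 1.5426

ranges = [3.4268, 0.5280, 0.7143, 1.5426]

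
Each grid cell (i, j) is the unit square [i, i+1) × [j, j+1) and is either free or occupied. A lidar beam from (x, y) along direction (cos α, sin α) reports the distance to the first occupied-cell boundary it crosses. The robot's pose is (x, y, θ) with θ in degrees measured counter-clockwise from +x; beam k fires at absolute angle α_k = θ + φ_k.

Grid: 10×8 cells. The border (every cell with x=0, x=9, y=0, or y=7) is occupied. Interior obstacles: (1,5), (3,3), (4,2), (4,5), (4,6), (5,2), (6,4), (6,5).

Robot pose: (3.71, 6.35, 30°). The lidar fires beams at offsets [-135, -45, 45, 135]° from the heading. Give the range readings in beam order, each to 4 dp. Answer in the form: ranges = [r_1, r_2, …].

beam 1: φ=-135°, α=255°
  direction (-0.2588, -0.9659); cell (3,6); t to first gridline: x 2.7432, y 0.3623 (then +3.8637 / +1.0353)
    (3,5) via y @ 0.3623
    (3,4) via y @ 1.3976
    (3,3) via y @ 2.4329  # hit
  → r_1 = 2.4329
beam 2: φ=-45°, α=345°
  direction (0.9659, -0.2588); cell (3,6); t to first gridline: x 0.3002, y 1.3523 (then +1.0353 / +3.8637)
    (4,6) via x @ 0.3002  # hit
  → r_2 = 0.3002
beam 3: φ=45°, α=75°
  direction (0.2588, 0.9659); cell (3,6); t to first gridline: x 1.1205, y 0.6729 (then +3.8637 / +1.0353)
    (3,7) via y @ 0.6729  # hit
  → r_3 = 0.6729
beam 4: φ=135°, α=165°
  direction (-0.9659, 0.2588); cell (3,6); t to first gridline: x 0.7350, y 2.5114 (then +1.0353 / +3.8637)
    (2,6) via x @ 0.7350
    (1,6) via x @ 1.7703
    (1,7) via y @ 2.5114  # hit
  → r_4 = 2.5114

ranges = [2.4329, 0.3002, 0.6729, 2.5114]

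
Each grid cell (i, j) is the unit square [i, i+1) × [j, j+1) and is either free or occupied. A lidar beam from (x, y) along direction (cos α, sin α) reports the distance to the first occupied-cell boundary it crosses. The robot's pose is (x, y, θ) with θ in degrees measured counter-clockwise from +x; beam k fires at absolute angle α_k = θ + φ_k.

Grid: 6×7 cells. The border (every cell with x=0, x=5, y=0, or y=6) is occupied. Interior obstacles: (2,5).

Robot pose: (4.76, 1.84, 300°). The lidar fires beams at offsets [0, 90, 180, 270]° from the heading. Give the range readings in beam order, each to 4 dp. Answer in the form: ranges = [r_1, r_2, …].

ranges = [0.4800, 0.2771, 3.6489, 1.6800]

beam 1: φ=0°, α=300°
  cosα=0.5000 sinα=-0.8660 | (4,1) | tMaxX 0.4800 tMaxY 0.9699 | tΔX 2.0000 tΔY 1.1547
    t=0.4800 [x] (5,1) — stop
  → r_1 = 0.4800
beam 2: φ=90°, α=30°
  cosα=0.8660 sinα=0.5000 | (4,1) | tMaxX 0.2771 tMaxY 0.3200 | tΔX 1.1547 tΔY 2.0000
    t=0.2771 [x] (5,1) — stop
  → r_2 = 0.2771
beam 3: φ=180°, α=120°
  cosα=-0.5000 sinα=0.8660 | (4,1) | tMaxX 1.5200 tMaxY 0.1848 | tΔX 2.0000 tΔY 1.1547
    t=0.1848 [y] (4,2)
    t=1.3395 [y] (4,3)
    t=1.5200 [x] (3,3)
    t=2.4942 [y] (3,4)
    t=3.5200 [x] (2,4)
    t=3.6489 [y] (2,5) — stop
  → r_3 = 3.6489
beam 4: φ=270°, α=210°
  cosα=-0.8660 sinα=-0.5000 | (4,1) | tMaxX 0.8776 tMaxY 1.6800 | tΔX 1.1547 tΔY 2.0000
    t=0.8776 [x] (3,1)
    t=1.6800 [y] (3,0) — stop
  → r_4 = 1.6800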